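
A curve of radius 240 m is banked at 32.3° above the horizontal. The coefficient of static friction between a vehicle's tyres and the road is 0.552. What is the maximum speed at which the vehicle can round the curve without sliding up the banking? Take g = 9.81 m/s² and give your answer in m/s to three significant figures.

65.4 m/s

At the maximum speed, friction acts down the slope at its limiting value f = μN. Radially (horizontal, toward centre): N sinθ + μN cosθ = mv²/r. Vertically: N cosθ − μN sinθ = mg.
Dividing: v² = r g (sinθ + μcosθ)/(cosθ − μsinθ).
sinθ + μcosθ = 0.5344 + 0.552×0.8453 = 1.001; cosθ − μsinθ = 0.8453 − 0.552×0.5344 = 0.5503.
v² = 240 × 9.81 × 1.001/0.5503 = 4282 m²/s², so v = 65.44 m/s.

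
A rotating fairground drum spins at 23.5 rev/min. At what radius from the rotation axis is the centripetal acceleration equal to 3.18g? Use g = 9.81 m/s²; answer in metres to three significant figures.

ω = 23.5 rev/min × 2π/60 = 2.461 rad/s.
a_c = ω²r = 3.18g ⇒ r = 3.18 × 9.81 / (2.461)² = 31.20/6.056 = 5.151 m.

5.15 m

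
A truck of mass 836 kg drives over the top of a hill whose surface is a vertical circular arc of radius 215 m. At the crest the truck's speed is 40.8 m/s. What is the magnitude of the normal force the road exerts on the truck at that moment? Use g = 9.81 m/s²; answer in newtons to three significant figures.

At the crest the centripetal acceleration points downward (toward the centre of the arc), so mg − N = mv²/r.
N = m(g − v²/r) = 836 × (9.81 − (40.8)²/215) = 836 × (9.81 − 7.743) = 836 × 2.067 = 1728 N.

1730 N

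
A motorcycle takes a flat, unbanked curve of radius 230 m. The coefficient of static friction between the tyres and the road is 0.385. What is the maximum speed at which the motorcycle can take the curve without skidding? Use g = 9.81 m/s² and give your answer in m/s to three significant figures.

On a flat curve, static friction is the only horizontal force, so it must supply the full centripetal force: μ_s m g = m v²/r.
Mass cancels: v_max = √(μ_s g r) = √(0.385 × 9.81 × 230) = √868.7 = 29.47 m/s.

29.5 m/s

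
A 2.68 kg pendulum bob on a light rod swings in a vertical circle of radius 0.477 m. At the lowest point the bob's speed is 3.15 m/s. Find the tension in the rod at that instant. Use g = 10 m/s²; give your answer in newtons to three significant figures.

At the lowest point, T points up (toward the centre) and the weight mg points down (away from the centre), so the net inward force is T − mg = mv²/r.
T = m(v²/r + g) = 2.68 × ((3.15)²/0.477 + 10.0) = 2.68 × (20.80 + 10.0) = 2.68 × 30.80 = 82.55 N.

82.5 N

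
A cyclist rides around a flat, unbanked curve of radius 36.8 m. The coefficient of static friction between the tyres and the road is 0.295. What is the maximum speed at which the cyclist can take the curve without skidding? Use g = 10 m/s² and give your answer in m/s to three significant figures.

10.4 m/s

The only inward force on a level bend is static friction, so at the limit f_s = μ_s N = μ_s m g = m v²/r.
Mass cancels: v_max = √(μ_s g r) = √(0.295 × 10.0 × 36.8) = √108.6 = 10.42 m/s.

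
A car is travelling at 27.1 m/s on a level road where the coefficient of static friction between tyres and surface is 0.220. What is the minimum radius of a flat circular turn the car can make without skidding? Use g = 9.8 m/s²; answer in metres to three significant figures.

At the limit, μ_s m g = m v²/r, so r_min = v²/(μ_s g) = (27.1)²/(0.220 × 9.8) = 734.4/2.156 = 340.6 m.

341 m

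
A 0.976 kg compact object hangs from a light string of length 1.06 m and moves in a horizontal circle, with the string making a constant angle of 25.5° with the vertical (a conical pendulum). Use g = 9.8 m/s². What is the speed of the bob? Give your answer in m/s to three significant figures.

The radius of the circle is r = L sinθ = 1.06 × sin 25.5° = 0.4563 m.
Horizontally T sinθ = mv²/r and vertically T cosθ = mg, so tanθ = v²/(rg).
v = √(r g tanθ) = √(0.4563 × 9.8 × 0.4770) = √2.133 = 1.461 m/s.

1.46 m/s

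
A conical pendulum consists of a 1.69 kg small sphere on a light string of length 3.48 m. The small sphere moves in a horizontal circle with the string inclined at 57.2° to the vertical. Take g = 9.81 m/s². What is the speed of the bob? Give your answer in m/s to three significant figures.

6.67 m/s

The radius of the circle is r = L sinθ = 3.48 × sin 57.2° = 2.925 m.
Horizontally T sinθ = mv²/r and vertically T cosθ = mg, so tanθ = v²/(rg).
v = √(r g tanθ) = √(2.925 × 9.81 × 1.552) = √44.53 = 6.673 m/s.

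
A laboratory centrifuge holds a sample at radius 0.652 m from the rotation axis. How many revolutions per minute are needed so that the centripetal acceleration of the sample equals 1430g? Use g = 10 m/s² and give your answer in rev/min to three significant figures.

Require ω²r = 1430g, so ω = √(1430 × 10.0/0.652) = 148.1 rad/s.
In rev/min: ω × 60/(2π) = 148.1 × 60/(2π) = 1414 rev/min.

1410 rev/min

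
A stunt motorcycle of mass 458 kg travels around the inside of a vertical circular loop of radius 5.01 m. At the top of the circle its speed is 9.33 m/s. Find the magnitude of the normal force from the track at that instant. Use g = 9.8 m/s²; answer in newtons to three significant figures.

3470 N

At the top, both N and the weight mg point inward (toward the centre), so N + mg = mv²/r.
N = m(v²/r − g) = 458 × ((9.33)²/5.01 − 9.8) = 458 × (17.38 − 9.8) = 458 × 7.575 = 3469 N.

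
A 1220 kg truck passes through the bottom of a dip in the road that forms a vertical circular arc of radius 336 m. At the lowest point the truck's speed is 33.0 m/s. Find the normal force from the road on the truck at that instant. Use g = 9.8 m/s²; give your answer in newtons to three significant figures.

15900 N

At the lowest point, N points up (toward the centre) and the weight mg points down (away from the centre), so the net inward force is N − mg = mv²/r.
N = m(v²/r + g) = 1220 × ((33.0)²/336 + 9.8) = 1220 × (3.241 + 9.8) = 1220 × 13.04 = 15910 N.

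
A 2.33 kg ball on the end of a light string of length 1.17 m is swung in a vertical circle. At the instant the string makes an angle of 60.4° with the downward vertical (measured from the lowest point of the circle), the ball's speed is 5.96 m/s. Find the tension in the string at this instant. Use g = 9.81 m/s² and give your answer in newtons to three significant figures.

82.0 N

Take the radial direction toward the centre of the circle as positive. The component of the weight along the string toward the centre is −mg cos φ (φ measured from the bottom), so Newton's second law along the string gives T − mg cos φ = m v²/r.
cos 60.4° = 0.4939, so T = m(v²/r + g cos φ) = 2.33 × ((5.96)²/1.17 + 9.81 × 0.4939) = 2.33 × (30.36 + (4.846)) = 2.33 × 35.21 = 82.03 N.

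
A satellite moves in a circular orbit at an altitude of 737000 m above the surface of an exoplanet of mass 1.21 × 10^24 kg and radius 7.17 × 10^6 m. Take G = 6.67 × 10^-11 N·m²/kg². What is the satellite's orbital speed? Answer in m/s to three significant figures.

3190 m/s

Orbital radius r = R + h = 7.17 × 10^6 + 737000 = 7.907 × 10^6 m.
Gravity supplies the centripetal force: G M m / r² = m v² / r, so v = √(GM/r).
v = √(6.67 × 10^-11 × 1.21 × 10^24 / 7.907 × 10^6) = √(1.021 × 10^7) = 3195 m/s.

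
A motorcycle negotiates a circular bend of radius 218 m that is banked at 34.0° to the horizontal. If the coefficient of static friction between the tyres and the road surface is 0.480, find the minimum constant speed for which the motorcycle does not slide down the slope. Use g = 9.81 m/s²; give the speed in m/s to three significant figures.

At the minimum speed, friction acts up the slope at its limiting value f = μN. Radially (horizontal, toward centre): N sinθ − μN cosθ = mv²/r. Vertically: N cosθ + μN sinθ = mg.
Dividing: v² = r g (sinθ − μcosθ)/(cosθ + μsinθ).
sinθ − μcosθ = 0.5592 − 0.480×0.8290 = 0.1613; cosθ + μsinθ = 0.8290 + 0.480×0.5592 = 1.097.
v² = 218 × 9.81 × 0.1613/1.097 = 314.2 m²/s², so v = 17.73 m/s.

17.7 m/s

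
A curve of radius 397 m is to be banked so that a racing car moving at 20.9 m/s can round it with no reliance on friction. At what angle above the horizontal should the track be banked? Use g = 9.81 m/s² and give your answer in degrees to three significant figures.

6.40°

For a frictionless banked turn: horizontally N sinθ = mv²/r and vertically N cosθ = mg.
Dividing: tanθ = v²/(r g) = (20.9)²/(397 × 9.81) = 436.8/3895 = 0.1122.
θ = arctan(0.1122) = 6.399°.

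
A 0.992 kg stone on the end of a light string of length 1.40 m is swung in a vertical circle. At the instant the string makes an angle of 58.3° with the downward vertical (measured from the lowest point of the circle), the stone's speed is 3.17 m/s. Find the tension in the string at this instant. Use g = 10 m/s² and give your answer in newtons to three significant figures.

12.3 N

Take the radial direction toward the centre of the circle as positive. The component of the weight along the string toward the centre is −mg cos φ (φ measured from the bottom), so Newton's second law along the string gives T − mg cos φ = m v²/r.
cos 58.3° = 0.5255, so T = m(v²/r + g cos φ) = 0.992 × ((3.17)²/1.40 + 10.0 × 0.5255) = 0.992 × (7.178 + (5.255)) = 0.992 × 12.43 = 12.33 N.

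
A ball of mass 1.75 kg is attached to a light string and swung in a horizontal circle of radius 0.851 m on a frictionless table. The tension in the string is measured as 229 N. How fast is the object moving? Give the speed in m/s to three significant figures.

10.6 m/s

T = m v²/r ⇒ v = √(T r / m) = √(229 × 0.851 / 1.75) = √111.4 = 10.55 m/s.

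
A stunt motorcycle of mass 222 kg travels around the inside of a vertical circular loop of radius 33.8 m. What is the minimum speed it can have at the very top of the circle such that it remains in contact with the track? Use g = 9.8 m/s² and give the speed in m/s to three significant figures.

At the highest point the centre is directly below, so both the weight and N act inward: N + mg = mv²/r.
At minimum speed N → 0, so mg = mv_min²/r ⇒ v_min = √(g r) = √(9.8 × 33.8) = 18.20 m/s.

18.2 m/s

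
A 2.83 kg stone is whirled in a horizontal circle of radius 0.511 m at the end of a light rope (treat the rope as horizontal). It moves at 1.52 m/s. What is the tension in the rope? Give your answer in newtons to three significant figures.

12.8 N

The tension is the only horizontal force, so it supplies the full centripetal force: T = m v²/r = 2.83 × (1.520)²/0.511 = 2.83 × 2.310/0.511 = 12.80 N.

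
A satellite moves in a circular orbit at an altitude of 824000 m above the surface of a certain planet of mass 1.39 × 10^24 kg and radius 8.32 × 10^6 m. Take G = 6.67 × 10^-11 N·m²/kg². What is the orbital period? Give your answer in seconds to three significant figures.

18000 s

r = R + h = 8.32 × 10^6 + 824000 = 9.144 × 10^6 m. Gravity provides the centripetal force: G M m / r² = m v² / r ⇒ v = √(GM/r) = 3184 m/s.
T = 2πr/v = 2π × 9.144 × 10^6 / 3184 = 18040 s.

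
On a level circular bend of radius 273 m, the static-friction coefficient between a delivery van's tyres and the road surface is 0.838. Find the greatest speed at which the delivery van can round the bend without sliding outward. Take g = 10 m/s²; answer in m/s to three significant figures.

47.8 m/s

Friction provides the centripetal force on a flat curve. At maximum speed it is at its limiting value: μ_s m g = m v²/r.
Mass cancels: v_max = √(μ_s g r) = √(0.838 × 10.0 × 273) = √2288 = 47.83 m/s.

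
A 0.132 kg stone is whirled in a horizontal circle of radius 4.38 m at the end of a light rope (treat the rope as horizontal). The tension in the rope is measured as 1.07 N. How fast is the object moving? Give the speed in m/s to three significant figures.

T = m v²/r ⇒ v = √(T r / m) = √(1.07 × 4.38 / 0.132) = √35.50 = 5.959 m/s.

5.96 m/s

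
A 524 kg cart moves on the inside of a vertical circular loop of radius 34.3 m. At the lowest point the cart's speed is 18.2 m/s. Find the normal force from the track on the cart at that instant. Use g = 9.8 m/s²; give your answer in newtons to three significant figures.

10200 N

At the lowest point, N points up (toward the centre) and the weight mg points down (away from the centre), so the net inward force is N − mg = mv²/r.
N = m(v²/r + g) = 524 × ((18.2)²/34.3 + 9.8) = 524 × (9.657 + 9.8) = 524 × 19.46 = 10200 N.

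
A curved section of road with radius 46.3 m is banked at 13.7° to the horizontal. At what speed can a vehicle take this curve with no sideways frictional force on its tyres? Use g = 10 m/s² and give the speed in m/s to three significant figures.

10.6 m/s

On a frictionless banked curve, N sinθ = mv²/r and N cosθ = mg, so tanθ = v²/(rg).
v = √(r g tanθ) = √(46.3 × 10.0 × tan 13.7°) = √(46.3 × 10.0 × 0.2438) = √112.9 = 10.62 m/s.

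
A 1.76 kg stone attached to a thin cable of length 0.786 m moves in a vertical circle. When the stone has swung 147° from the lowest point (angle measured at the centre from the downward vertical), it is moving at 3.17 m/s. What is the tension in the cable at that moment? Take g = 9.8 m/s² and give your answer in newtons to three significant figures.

8.04 N

Take the radial direction toward the centre of the circle as positive. The component of the weight along the string toward the centre is −mg cos φ (φ measured from the bottom), so Newton's second law along the string gives T − mg cos φ = m v²/r.
cos 147° = -0.8387, so T = m(v²/r + g cos φ) = 1.76 × ((3.17)²/0.786 + 9.8 × -0.8387) = 1.76 × (12.78 + (-8.219)) = 1.76 × 4.566 = 8.036 N.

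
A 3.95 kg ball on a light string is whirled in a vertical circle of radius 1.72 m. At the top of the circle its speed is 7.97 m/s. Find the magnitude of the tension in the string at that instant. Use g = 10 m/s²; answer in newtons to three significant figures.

At the top, both T and the weight mg point inward (toward the centre), so T + mg = mv²/r.
T = m(v²/r − g) = 3.95 × ((7.97)²/1.72 − 10.0) = 3.95 × (36.93 − 10.0) = 3.95 × 26.93 = 106.4 N.

106 N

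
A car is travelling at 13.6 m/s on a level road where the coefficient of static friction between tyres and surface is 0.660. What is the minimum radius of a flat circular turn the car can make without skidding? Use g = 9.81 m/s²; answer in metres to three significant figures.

28.6 m

At the limit, μ_s m g = m v²/r, so r_min = v²/(μ_s g) = (13.6)²/(0.660 × 9.81) = 185.0/6.475 = 28.57 m.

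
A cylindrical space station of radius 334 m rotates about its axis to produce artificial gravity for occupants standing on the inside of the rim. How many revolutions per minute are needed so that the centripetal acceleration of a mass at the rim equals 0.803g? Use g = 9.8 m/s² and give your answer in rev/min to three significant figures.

1.47 rev/min

Require ω²r = 0.803g, so ω = √(0.803 × 9.8/334) = 0.1535 rad/s.
In rev/min: ω × 60/(2π) = 0.1535 × 60/(2π) = 1.466 rev/min.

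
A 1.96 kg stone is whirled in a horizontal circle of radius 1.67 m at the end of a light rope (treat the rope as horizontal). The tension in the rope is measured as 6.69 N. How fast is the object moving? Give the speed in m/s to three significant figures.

2.39 m/s

T = m v²/r ⇒ v = √(T r / m) = √(6.69 × 1.67 / 1.96) = √5.700 = 2.387 m/s.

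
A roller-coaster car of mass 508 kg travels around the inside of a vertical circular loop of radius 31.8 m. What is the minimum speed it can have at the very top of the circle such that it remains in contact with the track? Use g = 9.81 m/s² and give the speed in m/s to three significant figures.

17.7 m/s

At the top, both weight mg and N point toward the centre: N + mg = mv²/r.
At minimum speed N → 0, so mg = mv_min²/r ⇒ v_min = √(g r) = √(9.81 × 31.8) = 17.66 m/s.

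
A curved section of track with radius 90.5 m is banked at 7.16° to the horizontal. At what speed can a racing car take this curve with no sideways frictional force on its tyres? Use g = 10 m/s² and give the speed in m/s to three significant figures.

On a frictionless banked curve, N sinθ = mv²/r and N cosθ = mg, so tanθ = v²/(rg).
v = √(r g tanθ) = √(90.5 × 10.0 × tan 7.16°) = √(90.5 × 10.0 × 0.1256) = √113.7 = 10.66 m/s.

10.7 m/s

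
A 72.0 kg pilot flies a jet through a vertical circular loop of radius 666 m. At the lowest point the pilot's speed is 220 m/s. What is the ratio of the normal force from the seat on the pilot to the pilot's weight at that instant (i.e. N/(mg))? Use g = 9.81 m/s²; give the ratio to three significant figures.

8.41

At the bottom, N − mg = mv²/r, so N = m(v²/r + g) and N/(mg) = v²/(rg) + 1 = (220)²/(666 × 9.81) + 1 = 7.408 + 1 = 8.408.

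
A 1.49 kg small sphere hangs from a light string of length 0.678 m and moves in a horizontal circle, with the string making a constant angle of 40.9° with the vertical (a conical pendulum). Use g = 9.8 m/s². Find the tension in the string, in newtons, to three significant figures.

Vertically the bob has no acceleration, so T cosθ = mg.
T = mg/cosθ = 1.49 × 9.8 / cos 40.9° = 14.60/0.7559 = 19.32 N.

19.3 N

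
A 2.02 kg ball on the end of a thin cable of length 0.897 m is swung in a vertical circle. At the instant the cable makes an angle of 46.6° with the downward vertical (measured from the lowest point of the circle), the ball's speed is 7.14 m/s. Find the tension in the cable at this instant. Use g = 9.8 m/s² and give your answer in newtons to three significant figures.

Take the radial direction toward the centre of the circle as positive. The component of the weight along the string toward the centre is −mg cos φ (φ measured from the bottom), so Newton's second law along the string gives T − mg cos φ = m v²/r.
cos 46.6° = 0.6871, so T = m(v²/r + g cos φ) = 2.02 × ((7.14)²/0.897 + 9.8 × 0.6871) = 2.02 × (56.83 + (6.733)) = 2.02 × 63.57 = 128.4 N.

128 N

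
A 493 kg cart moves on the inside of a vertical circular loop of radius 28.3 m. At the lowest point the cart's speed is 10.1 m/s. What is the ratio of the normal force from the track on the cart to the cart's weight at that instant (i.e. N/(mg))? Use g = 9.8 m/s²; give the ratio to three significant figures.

1.37

At the bottom, N − mg = mv²/r, so N = m(v²/r + g) and N/(mg) = v²/(rg) + 1 = (10.1)²/(28.3 × 9.8) + 1 = 0.3678 + 1 = 1.368.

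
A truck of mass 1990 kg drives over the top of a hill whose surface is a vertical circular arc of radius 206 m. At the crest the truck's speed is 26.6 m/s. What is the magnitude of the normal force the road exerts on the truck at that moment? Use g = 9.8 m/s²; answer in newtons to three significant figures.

12700 N

At the crest the centripetal acceleration points downward (toward the centre of the arc), so mg − N = mv²/r.
N = m(g − v²/r) = 1990 × (9.8 − (26.6)²/206) = 1990 × (9.8 − 3.435) = 1990 × 6.365 = 12670 N.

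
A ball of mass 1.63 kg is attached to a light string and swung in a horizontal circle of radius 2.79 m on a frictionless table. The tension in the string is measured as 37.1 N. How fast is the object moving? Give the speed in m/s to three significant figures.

T = m v²/r ⇒ v = √(T r / m) = √(37.1 × 2.79 / 1.63) = √63.50 = 7.969 m/s.

7.97 m/s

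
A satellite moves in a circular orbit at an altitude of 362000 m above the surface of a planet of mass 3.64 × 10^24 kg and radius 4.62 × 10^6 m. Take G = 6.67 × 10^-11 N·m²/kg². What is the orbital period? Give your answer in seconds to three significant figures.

r = R + h = 4.62 × 10^6 + 362000 = 4.982 × 10^6 m. Gravity provides the centripetal force: G M m / r² = m v² / r ⇒ v = √(GM/r) = 6981 m/s.
T = 2πr/v = 2π × 4.982 × 10^6 / 6981 = 4484 s.

4480 s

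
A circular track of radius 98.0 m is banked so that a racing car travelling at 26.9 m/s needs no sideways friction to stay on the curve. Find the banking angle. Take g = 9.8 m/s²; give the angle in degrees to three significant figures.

37.0°

With no friction, the horizontal component of the normal force provides the centripetal force: N sinθ = mv²/r, while N cosθ = mg vertically.
Dividing: tanθ = v²/(r g) = (26.9)²/(98.0 × 9.8) = 723.6/960.4 = 0.7534.
θ = arctan(0.7534) = 37.00°.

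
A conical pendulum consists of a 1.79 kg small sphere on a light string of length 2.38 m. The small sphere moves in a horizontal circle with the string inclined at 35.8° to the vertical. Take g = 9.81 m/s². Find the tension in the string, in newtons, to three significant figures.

Vertically the bob has no acceleration, so T cosθ = mg.
T = mg/cosθ = 1.79 × 9.81 / cos 35.8° = 17.56/0.8111 = 21.65 N.

21.7 N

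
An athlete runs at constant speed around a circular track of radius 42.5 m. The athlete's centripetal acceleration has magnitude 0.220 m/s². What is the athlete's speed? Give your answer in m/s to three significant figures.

3.06 m/s

a_c = v²/r ⇒ v = √(a_c · r) = √(0.220 × 42.5) = √9.350 = 3.058 m/s.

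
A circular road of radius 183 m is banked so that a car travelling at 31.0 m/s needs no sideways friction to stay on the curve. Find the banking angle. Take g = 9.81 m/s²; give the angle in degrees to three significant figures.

For a frictionless banked turn: horizontally N sinθ = mv²/r and vertically N cosθ = mg.
Dividing: tanθ = v²/(r g) = (31.0)²/(183 × 9.81) = 961.0/1795 = 0.5353.
θ = arctan(0.5353) = 28.16°.

28.2°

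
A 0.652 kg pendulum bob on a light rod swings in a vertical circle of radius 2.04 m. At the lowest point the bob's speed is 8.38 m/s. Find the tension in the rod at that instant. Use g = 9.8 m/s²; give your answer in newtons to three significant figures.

28.8 N

At the lowest point, T points up (toward the centre) and the weight mg points down (away from the centre), so the net inward force is T − mg = mv²/r.
T = m(v²/r + g) = 0.652 × ((8.38)²/2.04 + 9.8) = 0.652 × (34.42 + 9.8) = 0.652 × 44.22 = 28.83 N.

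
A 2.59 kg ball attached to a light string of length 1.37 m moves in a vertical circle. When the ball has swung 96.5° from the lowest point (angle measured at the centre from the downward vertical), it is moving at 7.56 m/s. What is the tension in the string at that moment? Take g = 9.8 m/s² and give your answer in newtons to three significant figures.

Take the radial direction toward the centre of the circle as positive. The component of the weight along the string toward the centre is −mg cos φ (φ measured from the bottom), so Newton's second law along the string gives T − mg cos φ = m v²/r.
cos 96.5° = -0.1132, so T = m(v²/r + g cos φ) = 2.59 × ((7.56)²/1.37 + 9.8 × -0.1132) = 2.59 × (41.72 + (-1.109)) = 2.59 × 40.61 = 105.2 N.

105 N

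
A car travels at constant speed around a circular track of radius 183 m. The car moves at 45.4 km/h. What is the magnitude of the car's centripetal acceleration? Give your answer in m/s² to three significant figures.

0.869 m/s²

v = 45.4 km/h = 45.4/3.6 = 12.61 m/s.
a_c = v²/r = (12.61)²/183 = 159.0/183 = 0.8691 m/s².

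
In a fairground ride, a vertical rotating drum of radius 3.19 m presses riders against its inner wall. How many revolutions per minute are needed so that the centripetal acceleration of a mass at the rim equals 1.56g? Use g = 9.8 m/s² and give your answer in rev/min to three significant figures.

Require ω²r = 1.56g, so ω = √(1.56 × 9.8/3.19) = 2.189 rad/s.
In rev/min: ω × 60/(2π) = 2.189 × 60/(2π) = 20.91 rev/min.

20.9 rev/min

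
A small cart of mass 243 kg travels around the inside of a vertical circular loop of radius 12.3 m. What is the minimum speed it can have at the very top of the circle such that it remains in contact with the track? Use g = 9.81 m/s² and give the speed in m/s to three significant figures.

At the top, both weight mg and N point toward the centre: N + mg = mv²/r.
At minimum speed N → 0, so mg = mv_min²/r ⇒ v_min = √(g r) = √(9.81 × 12.3) = 10.98 m/s.

11.0 m/s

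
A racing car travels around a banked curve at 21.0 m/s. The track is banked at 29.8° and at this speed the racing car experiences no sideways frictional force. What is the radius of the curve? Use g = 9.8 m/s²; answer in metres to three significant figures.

78.6 m

Frictionless banking: tanθ = v²/(rg), so r = v²/(g tanθ).
r = (21.0)²/(9.8 × tan 29.8°) = 441.0/(9.8 × 0.5727) = 441.0/5.613 = 78.57 m.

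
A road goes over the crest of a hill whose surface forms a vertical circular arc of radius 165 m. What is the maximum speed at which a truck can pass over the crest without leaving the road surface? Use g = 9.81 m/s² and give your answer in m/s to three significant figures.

40.2 m/s

At the crest the centre of the circle is below the truck, so the net downward (centripetal) force is mg − N = mv²/r.
The truck leaves the road when N → 0, giving v_max = √(g r) = √(9.81 × 165) = 40.23 m/s.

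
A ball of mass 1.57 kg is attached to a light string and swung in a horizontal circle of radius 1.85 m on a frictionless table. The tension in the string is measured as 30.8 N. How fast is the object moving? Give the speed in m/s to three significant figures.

T = m v²/r ⇒ v = √(T r / m) = √(30.8 × 1.85 / 1.57) = √36.29 = 6.024 m/s.

6.02 m/s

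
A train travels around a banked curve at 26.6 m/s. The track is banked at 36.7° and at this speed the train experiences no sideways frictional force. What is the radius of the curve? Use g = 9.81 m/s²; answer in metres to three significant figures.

96.8 m

Frictionless banking: tanθ = v²/(rg), so r = v²/(g tanθ).
r = (26.6)²/(9.81 × tan 36.7°) = 707.6/(9.81 × 0.7454) = 707.6/7.312 = 96.76 m.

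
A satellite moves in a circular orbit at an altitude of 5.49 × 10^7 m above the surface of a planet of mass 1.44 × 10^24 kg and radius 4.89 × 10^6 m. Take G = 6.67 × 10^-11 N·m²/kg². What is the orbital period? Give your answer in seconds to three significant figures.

296000 s

r = R + h = 4.89 × 10^6 + 5.49 × 10^7 = 5.979 × 10^7 m. Gravity provides the centripetal force: G M m / r² = m v² / r ⇒ v = √(GM/r) = 1267 m/s.
T = 2πr/v = 2π × 5.979 × 10^7 / 1267 = 296400 s.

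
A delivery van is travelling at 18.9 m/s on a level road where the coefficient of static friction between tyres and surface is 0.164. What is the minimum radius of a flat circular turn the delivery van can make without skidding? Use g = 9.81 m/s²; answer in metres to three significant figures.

222 m

At the limit, μ_s m g = m v²/r, so r_min = v²/(μ_s g) = (18.9)²/(0.164 × 9.81) = 357.2/1.609 = 222.0 m.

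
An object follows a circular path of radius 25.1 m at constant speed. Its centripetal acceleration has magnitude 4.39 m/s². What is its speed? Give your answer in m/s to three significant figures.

a_c = v²/r ⇒ v = √(a_c · r) = √(4.39 × 25.1) = √110.2 = 10.50 m/s.

10.5 m/s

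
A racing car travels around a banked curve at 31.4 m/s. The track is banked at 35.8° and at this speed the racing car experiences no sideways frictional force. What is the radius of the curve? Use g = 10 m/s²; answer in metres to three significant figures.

137 m

Frictionless banking: tanθ = v²/(rg), so r = v²/(g tanθ).
r = (31.4)²/(10.0 × tan 35.8°) = 986.0/(10.0 × 0.7212) = 986.0/7.212 = 136.7 m.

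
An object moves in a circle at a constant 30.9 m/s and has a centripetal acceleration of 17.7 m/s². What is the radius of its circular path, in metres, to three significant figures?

53.9 m

a_c = v²/r ⇒ r = v²/a_c = (30.9)²/17.7 = 954.8/17.7 = 53.94 m.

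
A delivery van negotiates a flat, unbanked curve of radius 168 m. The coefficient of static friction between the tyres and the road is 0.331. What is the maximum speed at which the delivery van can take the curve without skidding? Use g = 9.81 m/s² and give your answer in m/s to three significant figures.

23.4 m/s

Friction provides the centripetal force on a flat curve. At maximum speed it is at its limiting value: μ_s m g = m v²/r.
Mass cancels: v_max = √(μ_s g r) = √(0.331 × 9.81 × 168) = √545.5 = 23.36 m/s.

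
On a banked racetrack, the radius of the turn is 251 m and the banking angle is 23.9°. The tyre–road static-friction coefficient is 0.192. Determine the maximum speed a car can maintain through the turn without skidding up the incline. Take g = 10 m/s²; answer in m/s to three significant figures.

41.7 m/s

At the maximum speed, friction acts down the slope at its limiting value f = μN. Radially (horizontal, toward centre): N sinθ + μN cosθ = mv²/r. Vertically: N cosθ − μN sinθ = mg.
Dividing: v² = r g (sinθ + μcosθ)/(cosθ − μsinθ).
sinθ + μcosθ = 0.4051 + 0.192×0.9143 = 0.5807; cosθ − μsinθ = 0.9143 − 0.192×0.4051 = 0.8365.
v² = 251 × 10.0 × 0.5807/0.8365 = 1742 m²/s², so v = 41.74 m/s.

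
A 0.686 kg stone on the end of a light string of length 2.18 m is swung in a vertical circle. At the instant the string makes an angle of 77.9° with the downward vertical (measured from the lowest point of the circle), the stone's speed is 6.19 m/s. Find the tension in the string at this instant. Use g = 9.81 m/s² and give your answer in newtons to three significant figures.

13.5 N

Take the radial direction toward the centre of the circle as positive. The component of the weight along the string toward the centre is −mg cos φ (φ measured from the bottom), so Newton's second law along the string gives T − mg cos φ = m v²/r.
cos 77.9° = 0.2096, so T = m(v²/r + g cos φ) = 0.686 × ((6.19)²/2.18 + 9.81 × 0.2096) = 0.686 × (17.58 + (2.056)) = 0.686 × 19.63 = 13.47 N.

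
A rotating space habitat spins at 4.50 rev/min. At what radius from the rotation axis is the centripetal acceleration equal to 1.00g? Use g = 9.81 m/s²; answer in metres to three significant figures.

44.2 m

ω = 4.50 rev/min × 2π/60 = 0.4712 rad/s.
a_c = ω²r = 1.00g ⇒ r = 1.00 × 9.81 / (0.4712)² = 9.810/0.2221 = 44.18 m.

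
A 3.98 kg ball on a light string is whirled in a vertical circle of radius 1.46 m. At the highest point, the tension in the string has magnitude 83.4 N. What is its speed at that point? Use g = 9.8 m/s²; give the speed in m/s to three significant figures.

At the top, T + mg = mv²/r, so v = √(r(T/m + g)) = √(1.46 × (83.4/3.98 + 9.8)) = √(1.46 × 30.75) = √44.90 = 6.701 m/s.

6.70 m/s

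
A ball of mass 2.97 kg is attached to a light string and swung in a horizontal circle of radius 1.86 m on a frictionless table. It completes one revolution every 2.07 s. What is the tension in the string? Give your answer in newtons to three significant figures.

50.9 N

v = 2πr/T = 2π × 1.86/2.07 = 5.646 m/s.
The tension is the only horizontal force, so it supplies the full centripetal force: T = m v²/r = 2.97 × (5.646)²/1.86 = 2.97 × 31.87/1.86 = 50.90 N.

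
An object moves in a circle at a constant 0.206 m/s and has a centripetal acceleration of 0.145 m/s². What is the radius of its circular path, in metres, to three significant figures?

a_c = v²/r ⇒ r = v²/a_c = (0.206)²/0.145 = 0.04244/0.145 = 0.2927 m.

0.293 m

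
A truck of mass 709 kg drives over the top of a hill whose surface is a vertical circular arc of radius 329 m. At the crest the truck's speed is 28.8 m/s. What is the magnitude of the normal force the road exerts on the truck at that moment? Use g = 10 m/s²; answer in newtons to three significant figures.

At the crest the centripetal acceleration points downward (toward the centre of the arc), so mg − N = mv²/r.
N = m(g − v²/r) = 709 × (10.0 − (28.8)²/329) = 709 × (10.0 − 2.521) = 709 × 7.479 = 5303 N.

5300 N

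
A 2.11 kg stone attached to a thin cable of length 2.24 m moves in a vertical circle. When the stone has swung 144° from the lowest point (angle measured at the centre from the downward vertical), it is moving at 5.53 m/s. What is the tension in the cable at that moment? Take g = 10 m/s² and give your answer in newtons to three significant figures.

Take the radial direction toward the centre of the circle as positive. The component of the weight along the string toward the centre is −mg cos φ (φ measured from the bottom), so Newton's second law along the string gives T − mg cos φ = m v²/r.
cos 144° = -0.8090, so T = m(v²/r + g cos φ) = 2.11 × ((5.53)²/2.24 + 10.0 × -0.8090) = 2.11 × (13.65 + (-8.090)) = 2.11 × 5.562 = 11.74 N.

11.7 N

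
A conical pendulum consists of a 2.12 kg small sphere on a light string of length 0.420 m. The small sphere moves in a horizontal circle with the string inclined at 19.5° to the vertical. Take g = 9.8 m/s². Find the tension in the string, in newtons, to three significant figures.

Vertically the bob has no acceleration, so T cosθ = mg.
T = mg/cosθ = 2.12 × 9.8 / cos 19.5° = 20.78/0.9426 = 22.04 N.

22.0 N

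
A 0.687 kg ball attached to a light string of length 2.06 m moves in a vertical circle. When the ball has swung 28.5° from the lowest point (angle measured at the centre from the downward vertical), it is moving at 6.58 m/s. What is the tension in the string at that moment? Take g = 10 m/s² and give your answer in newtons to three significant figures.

Take the radial direction toward the centre of the circle as positive. The component of the weight along the string toward the centre is −mg cos φ (φ measured from the bottom), so Newton's second law along the string gives T − mg cos φ = m v²/r.
cos 28.5° = 0.8788, so T = m(v²/r + g cos φ) = 0.687 × ((6.58)²/2.06 + 10.0 × 0.8788) = 0.687 × (21.02 + (8.788)) = 0.687 × 29.81 = 20.48 N.

20.5 N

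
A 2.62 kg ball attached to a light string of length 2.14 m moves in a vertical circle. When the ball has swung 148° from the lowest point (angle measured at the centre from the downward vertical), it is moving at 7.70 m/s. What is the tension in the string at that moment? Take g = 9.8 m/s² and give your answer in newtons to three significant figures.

Take the radial direction toward the centre of the circle as positive. The component of the weight along the string toward the centre is −mg cos φ (φ measured from the bottom), so Newton's second law along the string gives T − mg cos φ = m v²/r.
cos 148° = -0.8480, so T = m(v²/r + g cos φ) = 2.62 × ((7.70)²/2.14 + 9.8 × -0.8480) = 2.62 × (27.71 + (-8.311)) = 2.62 × 19.39 = 50.81 N.

50.8 N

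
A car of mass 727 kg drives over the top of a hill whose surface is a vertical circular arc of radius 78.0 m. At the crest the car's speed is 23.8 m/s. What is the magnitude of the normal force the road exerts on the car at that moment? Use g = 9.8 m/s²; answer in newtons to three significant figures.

1850 N

At the crest the centripetal acceleration points downward (toward the centre of the arc), so mg − N = mv²/r.
N = m(g − v²/r) = 727 × (9.8 − (23.8)²/78.0) = 727 × (9.8 − 7.262) = 727 × 2.538 = 1845 N.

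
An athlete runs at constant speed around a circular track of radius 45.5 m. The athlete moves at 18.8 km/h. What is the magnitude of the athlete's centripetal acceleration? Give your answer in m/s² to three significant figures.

v = 18.8 km/h = 18.8/3.6 = 5.222 m/s.
a_c = v²/r = (5.222)²/45.5 = 27.27/45.5 = 0.5994 m/s².

0.599 m/s²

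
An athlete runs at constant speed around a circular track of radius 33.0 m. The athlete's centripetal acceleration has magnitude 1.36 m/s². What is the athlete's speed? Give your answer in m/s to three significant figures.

a_c = v²/r ⇒ v = √(a_c · r) = √(1.36 × 33.0) = √44.88 = 6.699 m/s.

6.70 m/s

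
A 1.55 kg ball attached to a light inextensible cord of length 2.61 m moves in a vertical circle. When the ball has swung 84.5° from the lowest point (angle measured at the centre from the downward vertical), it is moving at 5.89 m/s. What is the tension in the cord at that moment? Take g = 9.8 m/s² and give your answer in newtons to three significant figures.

22.1 N

Take the radial direction toward the centre of the circle as positive. The component of the weight along the string toward the centre is −mg cos φ (φ measured from the bottom), so Newton's second law along the string gives T − mg cos φ = m v²/r.
cos 84.5° = 0.09585, so T = m(v²/r + g cos φ) = 1.55 × ((5.89)²/2.61 + 9.8 × 0.09585) = 1.55 × (13.29 + (0.9393)) = 1.55 × 14.23 = 22.06 N.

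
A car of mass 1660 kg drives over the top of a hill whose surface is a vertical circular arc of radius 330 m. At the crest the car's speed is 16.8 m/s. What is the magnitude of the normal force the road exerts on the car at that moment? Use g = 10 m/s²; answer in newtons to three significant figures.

15200 N

At the crest the centripetal acceleration points downward (toward the centre of the arc), so mg − N = mv²/r.
N = m(g − v²/r) = 1660 × (10.0 − (16.8)²/330) = 1660 × (10.0 − 0.8553) = 1660 × 9.145 = 15180 N.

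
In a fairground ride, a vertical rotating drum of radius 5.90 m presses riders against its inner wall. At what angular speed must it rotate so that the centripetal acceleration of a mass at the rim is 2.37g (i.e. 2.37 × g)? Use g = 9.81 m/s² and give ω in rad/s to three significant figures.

Centripetal acceleration a_c = ω²r. Setting ω²r = 2.37g:
ω = √(2.37g / r) = √(2.37 × 9.81 / 5.90) = √3.941 = 1.985 rad/s.

1.99 rad/s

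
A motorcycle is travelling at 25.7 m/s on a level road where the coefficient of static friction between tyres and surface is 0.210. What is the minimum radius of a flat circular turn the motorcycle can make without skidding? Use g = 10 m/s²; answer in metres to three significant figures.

At the limit, μ_s m g = m v²/r, so r_min = v²/(μ_s g) = (25.7)²/(0.210 × 10.0) = 660.5/2.100 = 314.5 m.

315 m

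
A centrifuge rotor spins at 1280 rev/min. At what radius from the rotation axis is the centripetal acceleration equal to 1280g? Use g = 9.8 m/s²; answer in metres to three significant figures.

ω = 1280 rev/min × 2π/60 = 134.0 rad/s.
a_c = ω²r = 1280g ⇒ r = 1280 × 9.8 / (134.0)² = 12540/17970 = 0.6982 m.

0.698 m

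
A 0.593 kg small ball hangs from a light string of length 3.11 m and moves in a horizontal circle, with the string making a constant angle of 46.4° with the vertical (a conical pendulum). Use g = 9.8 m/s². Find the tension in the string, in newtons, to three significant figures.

8.43 N

Vertically the bob has no acceleration, so T cosθ = mg.
T = mg/cosθ = 0.593 × 9.8 / cos 46.4° = 5.811/0.6896 = 8.427 N.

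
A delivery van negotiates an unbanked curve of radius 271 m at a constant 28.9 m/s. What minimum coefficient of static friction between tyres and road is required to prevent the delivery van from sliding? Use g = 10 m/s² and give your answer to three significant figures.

0.308

Friction provides the centripetal force: μ_s m g = m v²/r, so μ_s = v²/(g r) = (28.90)²/(10.0 × 271) = 835.2/2710 = 0.3082.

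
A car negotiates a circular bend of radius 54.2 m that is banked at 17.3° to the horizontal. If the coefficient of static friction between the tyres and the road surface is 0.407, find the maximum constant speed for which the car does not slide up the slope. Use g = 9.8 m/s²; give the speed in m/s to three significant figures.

20.9 m/s

At the maximum speed, friction acts down the slope at its limiting value f = μN. Radially (horizontal, toward centre): N sinθ + μN cosθ = mv²/r. Vertically: N cosθ − μN sinθ = mg.
Dividing: v² = r g (sinθ + μcosθ)/(cosθ − μsinθ).
sinθ + μcosθ = 0.2974 + 0.407×0.9548 = 0.6860; cosθ − μsinθ = 0.9548 − 0.407×0.2974 = 0.8337.
v² = 54.2 × 9.8 × 0.6860/0.8337 = 437.0 m²/s², so v = 20.91 m/s.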